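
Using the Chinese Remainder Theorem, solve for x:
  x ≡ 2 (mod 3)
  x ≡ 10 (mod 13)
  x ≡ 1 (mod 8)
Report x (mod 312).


Moduli 3, 13, 8 are pairwise coprime; by CRT there is a unique solution modulo M = 3 · 13 · 8 = 312.
Solve pairwise, accumulating the modulus:
  Start with x ≡ 2 (mod 3).
  Combine with x ≡ 10 (mod 13): since gcd(3, 13) = 1, we get a unique residue mod 39.
    Write x = 2 + 3·t and substitute into x ≡ 10 (mod 13): 3·t ≡ 10 − 2 = 8 (mod 13).
    The inverse of 3 mod 13 is 9 (since 3·9 = 27 = 2·13 + 1), so t ≡ 9·8 = 72 ≡ 7 (mod 13).
    Then x = 2 + 3·7 = 23, valid modulo lcm(3, 13) = 39: x ≡ 23 (mod 39).
  Combine with x ≡ 1 (mod 8): since gcd(39, 8) = 1, we get a unique residue mod 312.
    Write x = 23 + 39·t and substitute into x ≡ 1 (mod 8): 39·t ≡ 1 − 23 = -22 (mod 8).
    Reduce coefficients mod 8: 7·t ≡ 2 (mod 8).
    The inverse of 7 mod 8 is 7 (since 7·7 = 49 = 6·8 + 1), so t ≡ 7·2 = 14 ≡ 6 (mod 8).
    Then x = 23 + 39·6 = 257, valid modulo lcm(39, 8) = 312: x ≡ 257 (mod 312).
Verify: 257 mod 3 = 2 ✓, 257 mod 13 = 10 ✓, 257 mod 8 = 1 ✓.

x ≡ 257 (mod 312).


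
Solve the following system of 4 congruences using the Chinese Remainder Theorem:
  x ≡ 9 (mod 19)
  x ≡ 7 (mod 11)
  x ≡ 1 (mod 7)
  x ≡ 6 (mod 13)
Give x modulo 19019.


Product of moduli M = 19 · 11 · 7 · 13 = 19019.
Merge one congruence at a time:
  Start: x ≡ 9 (mod 19).
  Combine with x ≡ 7 (mod 11); new modulus lcm = 209.
    Write x = 9 + 19·t and substitute into x ≡ 7 (mod 11): 19·t ≡ 7 − 9 = -2 (mod 11).
    Reduce coefficients mod 11: 8·t ≡ 9 (mod 11).
    The inverse of 8 mod 11 is 7 (since 8·7 = 56 = 5·11 + 1), so t ≡ 7·9 = 63 ≡ 8 (mod 11).
    Then x = 9 + 19·8 = 161, valid modulo lcm(19, 11) = 209: x ≡ 161 (mod 209).
  Combine with x ≡ 1 (mod 7); new modulus lcm = 1463.
    Write x = 161 + 209·t and substitute into x ≡ 1 (mod 7): 209·t ≡ 1 − 161 = -160 (mod 7).
    Reduce coefficients mod 7: 6·t ≡ 1 (mod 7).
    The inverse of 6 mod 7 is 6 (since 6·6 = 36 = 5·7 + 1), so t ≡ 6·1 = 6 ≡ 6 (mod 7).
    Then x = 161 + 209·6 = 1415, valid modulo lcm(209, 7) = 1463: x ≡ 1415 (mod 1463).
  Combine with x ≡ 6 (mod 13); new modulus lcm = 19019.
    Write x = 1415 + 1463·t and substitute into x ≡ 6 (mod 13): 1463·t ≡ 6 − 1415 = -1409 (mod 13).
    Reduce coefficients mod 13: 7·t ≡ 8 (mod 13).
    The inverse of 7 mod 13 is 2 (since 7·2 = 14 = 1·13 + 1), so t ≡ 2·8 = 16 ≡ 3 (mod 13).
    Then x = 1415 + 1463·3 = 5804, valid modulo lcm(1463, 13) = 19019: x ≡ 5804 (mod 19019).
Verify against each original: 5804 mod 19 = 9, 5804 mod 11 = 7, 5804 mod 7 = 1, 5804 mod 13 = 6.

x ≡ 5804 (mod 19019).


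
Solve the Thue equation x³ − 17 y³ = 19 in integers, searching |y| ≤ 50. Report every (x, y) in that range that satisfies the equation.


The equation is x³ - 17y³ = 19. For fixed y, x³ = 17·y³ + 19, so a solution requires the RHS to be a perfect cube.
Strategy: iterate y from -50 to 50, compute RHS = 17·y³ + 19, and check whether it is a (positive or negative) perfect cube.
Check small values of y:
  y = 0: RHS = 19 is not a perfect cube.
  y = 1: RHS = 36 is not a perfect cube.
  y = -1: RHS = 2 is not a perfect cube.
  y = 2: RHS = 155 is not a perfect cube.
  y = -2: RHS = -117 is not a perfect cube.
  y = 3: RHS = 478 is not a perfect cube.
  y = -3: RHS = -440 is not a perfect cube.
Continuing the search up to |y| = 50 finds no solutions either.
No (x, y) in the scanned range satisfies the equation.

No integer solutions with |y| ≤ 50.


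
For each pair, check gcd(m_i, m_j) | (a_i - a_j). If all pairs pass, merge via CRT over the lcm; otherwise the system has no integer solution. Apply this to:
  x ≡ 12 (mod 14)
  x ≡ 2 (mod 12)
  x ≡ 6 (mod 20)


Moduli 14, 12, 20 are not pairwise coprime, so CRT works modulo lcm(m_i) when all pairwise compatibility conditions hold.
Pairwise compatibility: gcd(m_i, m_j) must divide a_i - a_j for every pair.
Merge one congruence at a time:
  Start: x ≡ 12 (mod 14).
  Combine with x ≡ 2 (mod 12): gcd(14, 12) = 2; 2 - 12 = -10, which IS divisible by 2, so compatible.
    Write x = 12 + 14·t and substitute into x ≡ 2 (mod 12): 14·t ≡ 2 − 12 = -10 (mod 12).
    Divide the congruence (and modulus) by g = 2: 7·t ≡ -5 (mod 6).
    Reduce coefficients mod 6: 1·t ≡ 1 (mod 6).
    So t ≡ 1 (mod 6).
    Then x = 12 + 14·1 = 26, valid modulo lcm(14, 12) = 84: x ≡ 26 (mod 84).
  Combine with x ≡ 6 (mod 20): gcd(84, 20) = 4; 6 - 26 = -20, which IS divisible by 4, so compatible.
    Write x = 26 + 84·t and substitute into x ≡ 6 (mod 20): 84·t ≡ 6 − 26 = -20 (mod 20).
    Divide the congruence (and modulus) by g = 4: 21·t ≡ -5 (mod 5).
    Reduce coefficients mod 5: 1·t ≡ 0 (mod 5).
    So t ≡ 0 (mod 5).
    Then x = 26 + 84·0 = 26, valid modulo lcm(84, 20) = 420: x ≡ 26 (mod 420).
Verify: 26 mod 14 = 12, 26 mod 12 = 2, 26 mod 20 = 6.

x ≡ 26 (mod 420).


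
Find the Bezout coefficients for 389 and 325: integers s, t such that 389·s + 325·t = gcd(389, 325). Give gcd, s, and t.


Euclidean algorithm on (389, 325) — divide until remainder is 0:
  389 = 1 · 325 + 64
  325 = 5 · 64 + 5
  64 = 12 · 5 + 4
  5 = 1 · 4 + 1
  4 = 4 · 1 + 0
gcd(389, 325) = 1.
Track Bezout coefficients alongside the remainders: start with r₀ = 389 = a·1 + b·0 (s = 1, t = 0) and r₁ = 325 = a·0 + b·1 (s = 0, t = 1); each new remainder r_{k+1} = r_{k-1} − q_k·r_k inherits s_{k+1} = s_{k-1} − q_k·s_k, t_{k+1} = t_{k-1} − q_k·t_k, so r_k = a·s_k + b·t_k at every step:
  q = 1: r = 64, s = 1 − 1·0 = 1, t = 0 − 1·1 = -1  (check: 389·1 + 325·(-1) = 64)
  q = 5: r = 5, s = 0 − 5·1 = -5, t = 1 − 5·(-1) = 6  (check: 389·(-5) + 325·6 = 5)
  q = 12: r = 4, s = 1 − 12·(-5) = 61, t = -1 − 12·6 = -73  (check: 389·61 + 325·(-73) = 4)
  q = 1: r = 1, s = -5 − 1·61 = -66, t = 6 − 1·(-73) = 79  (check: 389·(-66) + 325·79 = 1)
The row with r = 1 (the gcd) gives the Bezout coefficients s = -66, t = 79.
Result: 389 · (-66) + 325 · (79) = 1.

gcd(389, 325) = 1; s = -66, t = 79 (check: 389·(-66) + 325·79 = 1).


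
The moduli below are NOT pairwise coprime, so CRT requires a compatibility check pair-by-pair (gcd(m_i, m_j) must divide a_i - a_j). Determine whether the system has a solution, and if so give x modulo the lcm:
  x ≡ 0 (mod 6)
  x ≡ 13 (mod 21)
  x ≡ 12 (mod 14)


Moduli 6, 21, 14 are not pairwise coprime, so CRT works modulo lcm(m_i) when all pairwise compatibility conditions hold.
Pairwise compatibility: gcd(m_i, m_j) must divide a_i - a_j for every pair.
Merge one congruence at a time:
  Start: x ≡ 0 (mod 6).
  Combine with x ≡ 13 (mod 21): gcd(6, 21) = 3, and 13 - 0 = 13 is NOT divisible by 3.
    ⇒ system is inconsistent (no integer solution).

No solution (the system is inconsistent).


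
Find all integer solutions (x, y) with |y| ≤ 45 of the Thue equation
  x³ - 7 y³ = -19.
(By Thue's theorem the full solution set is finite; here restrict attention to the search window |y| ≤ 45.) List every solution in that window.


The equation is x³ - 7y³ = -19. For fixed y, x³ = 7·y³ − 19, so a solution requires the RHS to be a perfect cube.
Strategy: iterate y from -45 to 45, compute RHS = 7·y³ − 19, and check whether it is a (positive or negative) perfect cube.
Check small values of y:
  y = 0: RHS = -19 is not a perfect cube.
  y = 1: RHS = -12 is not a perfect cube.
  y = -1: RHS = -26 is not a perfect cube.
  y = 2: RHS = 37 is not a perfect cube.
  y = -2: RHS = -75 is not a perfect cube.
  y = 3: RHS = 170 is not a perfect cube.
  y = -3: RHS = -208 is not a perfect cube.
Continuing the search up to |y| = 45 finds no solutions either.
No (x, y) in the scanned range satisfies the equation.

No integer solutions with |y| ≤ 45.


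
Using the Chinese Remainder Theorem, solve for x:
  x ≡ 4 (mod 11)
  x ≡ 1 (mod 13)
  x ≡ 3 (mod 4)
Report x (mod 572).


Moduli 11, 13, 4 are pairwise coprime; by CRT there is a unique solution modulo M = 11 · 13 · 4 = 572.
Solve pairwise, accumulating the modulus:
  Start with x ≡ 4 (mod 11).
  Combine with x ≡ 1 (mod 13): since gcd(11, 13) = 1, we get a unique residue mod 143.
    Write x = 4 + 11·t and substitute into x ≡ 1 (mod 13): 11·t ≡ 1 − 4 = -3 (mod 13).
    Reduce coefficients mod 13: 11·t ≡ 10 (mod 13).
    The inverse of 11 mod 13 is 6 (since 11·6 = 66 = 5·13 + 1), so t ≡ 6·10 = 60 ≡ 8 (mod 13).
    Then x = 4 + 11·8 = 92, valid modulo lcm(11, 13) = 143: x ≡ 92 (mod 143).
  Combine with x ≡ 3 (mod 4): since gcd(143, 4) = 1, we get a unique residue mod 572.
    Write x = 92 + 143·t and substitute into x ≡ 3 (mod 4): 143·t ≡ 3 − 92 = -89 (mod 4).
    Reduce coefficients mod 4: 3·t ≡ 3 (mod 4).
    The inverse of 3 mod 4 is 3 (since 3·3 = 9 = 2·4 + 1), so t ≡ 3·3 = 9 ≡ 1 (mod 4).
    Then x = 92 + 143·1 = 235, valid modulo lcm(143, 4) = 572: x ≡ 235 (mod 572).
Verify: 235 mod 11 = 4 ✓, 235 mod 13 = 1 ✓, 235 mod 4 = 3 ✓.

x ≡ 235 (mod 572).


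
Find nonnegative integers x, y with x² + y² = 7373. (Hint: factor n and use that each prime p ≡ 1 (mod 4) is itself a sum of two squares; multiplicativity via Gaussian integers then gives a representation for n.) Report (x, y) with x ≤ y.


Step 1: Factor n = 7373 = 73 · 101.
Step 2: Check the mod-4 condition on each prime factor: 73 ≡ 1 (mod 4), exponent 1; 101 ≡ 1 (mod 4), exponent 1.
All primes ≡ 3 (mod 4) appear to even exponent (or don't appear), so by the two-squares theorem n IS expressible as a sum of two squares.
Step 3: Build a representation. Here n = 73 · 101 is a product of primes ≡ 1 (mod 4). Each prime p ≡ 1 (mod 4) is itself a sum of two squares; find a² by testing p − a² for a perfect square:
  73: 73 − 1² = 72, 73 − 2² = 69, 73 − 3² = 64 = 8² ⇒ 73 = 3² + 8².
  101: 101 − 1² = 100 = 10² ⇒ 101 = 1² + 10².
  Combine using the Brahmagupta–Fibonacci identity (a² + b²)(c² + d²) = (ac − bd)² + (ad + bc)² = (ac + bd)² + (ad − bc)²:
  73 · 101 = 7373: from (3² + 8²)(1² + 10²), take (3·1 − 8·10, 3·10 + 8·1) = (3 − 80, 30 + 8) = (-77, 38); dropping signs (only squares matter) gives (77, 38); check 77² + 38² = 5929 + 1444 = 7373 ✓.
Step 4: Order so x ≤ y and verify: 38² + 77² = 1444 + 5929 = 7373 = n. ✓

n = 7373 = 38² + 77² (one valid representation with x ≤ y).


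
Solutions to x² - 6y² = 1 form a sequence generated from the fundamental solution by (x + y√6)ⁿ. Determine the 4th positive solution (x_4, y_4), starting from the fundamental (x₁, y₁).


Step 1: Find the fundamental solution (x₁, y₁) of x² - 6y² = 1.
  Expand √6 as a continued fraction. a₀ = ⌊√6⌋ = 2; iterate m_{k+1} = d_k·a_k − m_k, d_{k+1} = (6 − m_{k+1}²)/d_k, a_{k+1} = ⌊(a₀ + m_{k+1})/d_{k+1}⌋ (starting m₀ = 0, d₀ = 1), with convergents p_k = a_k·p_{k-1} + p_{k-2}, q_k = a_k·q_{k-1} + q_{k-2} (p₋₁ = 1, q₋₁ = 0):
  k = 0: a₀ = 2; p₀/q₀ = 2/1; p₀² − 6·q₀² = 4 − 6 = -2.
  k = 1: m = 2, d = 2, a = ⌊(2 + 2)/2⌋ = 2; p/q = (2·2 + 1)/(2·1 + 0) = 5/2; p² − 6·q² = 25 − 24 = 1.
  The first convergent with p² − 6·q² = 1 gives the fundamental solution (x₁, y₁) = (5, 2).
Step 2: Apply the recurrence (x_{n+1}, y_{n+1}) = (x₁x_n + 6y₁y_n, x₁y_n + y₁x_n) repeatedly.
  From (x_1, y_1) = (5, 2): x_2 = 5·5 + 6·2·2 = 49; y_2 = 5·2 + 2·5 = 20.
  From (x_2, y_2) = (49, 20): x_3 = 5·49 + 6·2·20 = 485; y_3 = 5·20 + 2·49 = 198.
  From (x_3, y_3) = (485, 198): x_4 = 5·485 + 6·2·198 = 4801; y_4 = 5·198 + 2·485 = 1960.
Step 3: Verify x_4² - 6·y_4² = 23049601 - 23049600 = 1 (should be 1). ✓

(x_1, y_1) = (5, 2); (x_4, y_4) = (4801, 1960).


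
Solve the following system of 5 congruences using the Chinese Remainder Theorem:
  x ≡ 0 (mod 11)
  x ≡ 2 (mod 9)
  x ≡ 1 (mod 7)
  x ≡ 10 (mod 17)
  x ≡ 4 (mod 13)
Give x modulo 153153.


Product of moduli M = 11 · 9 · 7 · 17 · 13 = 153153.
Merge one congruence at a time:
  Start: x ≡ 0 (mod 11).
  Combine with x ≡ 2 (mod 9); new modulus lcm = 99.
    Write x = 0 + 11·t and substitute into x ≡ 2 (mod 9): 11·t ≡ 2 − 0 = 2 (mod 9).
    Reduce coefficients mod 9: 2·t ≡ 2 (mod 9).
    The inverse of 2 mod 9 is 5 (since 2·5 = 10 = 1·9 + 1), so t ≡ 5·2 = 10 ≡ 1 (mod 9).
    Then x = 0 + 11·1 = 11, valid modulo lcm(11, 9) = 99: x ≡ 11 (mod 99).
  Combine with x ≡ 1 (mod 7); new modulus lcm = 693.
    Write x = 11 + 99·t and substitute into x ≡ 1 (mod 7): 99·t ≡ 1 − 11 = -10 (mod 7).
    Reduce coefficients mod 7: 1·t ≡ 4 (mod 7).
    So t ≡ 4 (mod 7).
    Then x = 11 + 99·4 = 407, valid modulo lcm(99, 7) = 693: x ≡ 407 (mod 693).
  Combine with x ≡ 10 (mod 17); new modulus lcm = 11781.
    Write x = 407 + 693·t and substitute into x ≡ 10 (mod 17): 693·t ≡ 10 − 407 = -397 (mod 17).
    Reduce coefficients mod 17: 13·t ≡ 11 (mod 17).
    The inverse of 13 mod 17 is 4 (since 13·4 = 52 = 3·17 + 1), so t ≡ 4·11 = 44 ≡ 10 (mod 17).
    Then x = 407 + 693·10 = 7337, valid modulo lcm(693, 17) = 11781: x ≡ 7337 (mod 11781).
  Combine with x ≡ 4 (mod 13); new modulus lcm = 153153.
    Write x = 7337 + 11781·t and substitute into x ≡ 4 (mod 13): 11781·t ≡ 4 − 7337 = -7333 (mod 13).
    Reduce coefficients mod 13: 3·t ≡ 12 (mod 13).
    The inverse of 3 mod 13 is 9 (since 3·9 = 27 = 2·13 + 1), so t ≡ 9·12 = 108 ≡ 4 (mod 13).
    Then x = 7337 + 11781·4 = 54461, valid modulo lcm(11781, 13) = 153153: x ≡ 54461 (mod 153153).
Verify against each original: 54461 mod 11 = 0, 54461 mod 9 = 2, 54461 mod 7 = 1, 54461 mod 17 = 10, 54461 mod 13 = 4.

x ≡ 54461 (mod 153153).


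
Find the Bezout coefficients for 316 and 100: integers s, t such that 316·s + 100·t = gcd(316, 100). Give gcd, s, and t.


Euclidean algorithm on (316, 100) — divide until remainder is 0:
  316 = 3 · 100 + 16
  100 = 6 · 16 + 4
  16 = 4 · 4 + 0
gcd(316, 100) = 4.
Track Bezout coefficients alongside the remainders: start with r₀ = 316 = a·1 + b·0 (s = 1, t = 0) and r₁ = 100 = a·0 + b·1 (s = 0, t = 1); each new remainder r_{k+1} = r_{k-1} − q_k·r_k inherits s_{k+1} = s_{k-1} − q_k·s_k, t_{k+1} = t_{k-1} − q_k·t_k, so r_k = a·s_k + b·t_k at every step:
  q = 3: r = 16, s = 1 − 3·0 = 1, t = 0 − 3·1 = -3  (check: 316·1 + 100·(-3) = 16)
  q = 6: r = 4, s = 0 − 6·1 = -6, t = 1 − 6·(-3) = 19  (check: 316·(-6) + 100·19 = 4)
The row with r = 4 (the gcd) gives the Bezout coefficients s = -6, t = 19.
Result: 316 · (-6) + 100 · (19) = 4.

gcd(316, 100) = 4; s = -6, t = 19 (check: 316·(-6) + 100·19 = 4).


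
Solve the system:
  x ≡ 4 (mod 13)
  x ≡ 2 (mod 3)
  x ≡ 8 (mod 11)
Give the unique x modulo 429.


Moduli 13, 3, 11 are pairwise coprime; by CRT there is a unique solution modulo M = 13 · 3 · 11 = 429.
Solve pairwise, accumulating the modulus:
  Start with x ≡ 4 (mod 13).
  Combine with x ≡ 2 (mod 3): since gcd(13, 3) = 1, we get a unique residue mod 39.
    Write x = 4 + 13·t and substitute into x ≡ 2 (mod 3): 13·t ≡ 2 − 4 = -2 (mod 3).
    Reduce coefficients mod 3: 1·t ≡ 1 (mod 3).
    So t ≡ 1 (mod 3).
    Then x = 4 + 13·1 = 17, valid modulo lcm(13, 3) = 39: x ≡ 17 (mod 39).
  Combine with x ≡ 8 (mod 11): since gcd(39, 11) = 1, we get a unique residue mod 429.
    Write x = 17 + 39·t and substitute into x ≡ 8 (mod 11): 39·t ≡ 8 − 17 = -9 (mod 11).
    Reduce coefficients mod 11: 6·t ≡ 2 (mod 11).
    The inverse of 6 mod 11 is 2 (since 6·2 = 12 = 1·11 + 1), so t ≡ 2·2 = 4 ≡ 4 (mod 11).
    Then x = 17 + 39·4 = 173, valid modulo lcm(39, 11) = 429: x ≡ 173 (mod 429).
Verify: 173 mod 13 = 4 ✓, 173 mod 3 = 2 ✓, 173 mod 11 = 8 ✓.

x ≡ 173 (mod 429).


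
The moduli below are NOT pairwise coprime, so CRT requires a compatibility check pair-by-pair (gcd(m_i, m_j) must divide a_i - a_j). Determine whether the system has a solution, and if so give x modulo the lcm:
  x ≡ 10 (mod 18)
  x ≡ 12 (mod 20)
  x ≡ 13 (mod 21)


Moduli 18, 20, 21 are not pairwise coprime, so CRT works modulo lcm(m_i) when all pairwise compatibility conditions hold.
Pairwise compatibility: gcd(m_i, m_j) must divide a_i - a_j for every pair.
Merge one congruence at a time:
  Start: x ≡ 10 (mod 18).
  Combine with x ≡ 12 (mod 20): gcd(18, 20) = 2; 12 - 10 = 2, which IS divisible by 2, so compatible.
    Write x = 10 + 18·t and substitute into x ≡ 12 (mod 20): 18·t ≡ 12 − 10 = 2 (mod 20).
    Divide the congruence (and modulus) by g = 2: 9·t ≡ 1 (mod 10).
    The inverse of 9 mod 10 is 9 (since 9·9 = 81 = 8·10 + 1), so t ≡ 9·1 = 9 ≡ 9 (mod 10).
    Then x = 10 + 18·9 = 172, valid modulo lcm(18, 20) = 180: x ≡ 172 (mod 180).
  Combine with x ≡ 13 (mod 21): gcd(180, 21) = 3; 13 - 172 = -159, which IS divisible by 3, so compatible.
    Write x = 172 + 180·t and substitute into x ≡ 13 (mod 21): 180·t ≡ 13 − 172 = -159 (mod 21).
    Divide the congruence (and modulus) by g = 3: 60·t ≡ -53 (mod 7).
    Reduce coefficients mod 7: 4·t ≡ 3 (mod 7).
    The inverse of 4 mod 7 is 2 (since 4·2 = 8 = 1·7 + 1), so t ≡ 2·3 = 6 ≡ 6 (mod 7).
    Then x = 172 + 180·6 = 1252, valid modulo lcm(180, 21) = 1260: x ≡ 1252 (mod 1260).
Verify: 1252 mod 18 = 10, 1252 mod 20 = 12, 1252 mod 21 = 13.

x ≡ 1252 (mod 1260).


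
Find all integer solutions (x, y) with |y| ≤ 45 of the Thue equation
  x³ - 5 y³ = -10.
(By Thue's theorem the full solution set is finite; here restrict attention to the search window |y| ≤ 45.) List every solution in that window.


The equation is x³ - 5y³ = -10. For fixed y, x³ = 5·y³ − 10, so a solution requires the RHS to be a perfect cube.
Strategy: iterate y from -45 to 45, compute RHS = 5·y³ − 10, and check whether it is a (positive or negative) perfect cube.
Check small values of y:
  y = 0: RHS = -10 is not a perfect cube.
  y = 1: RHS = -5 is not a perfect cube.
  y = -1: RHS = -15 is not a perfect cube.
  y = 2: RHS = 30 is not a perfect cube.
  y = -2: RHS = -50 is not a perfect cube.
  y = 3: RHS = 125 = (5)³ ⇒ x = 5 works.
  y = -3: RHS = -145 is not a perfect cube.
Continuing the search up to |y| = 45 finds no further solutions beyond those listed.
Collected solutions: (5, 3).

Solutions (with |y| ≤ 45): (5, 3).


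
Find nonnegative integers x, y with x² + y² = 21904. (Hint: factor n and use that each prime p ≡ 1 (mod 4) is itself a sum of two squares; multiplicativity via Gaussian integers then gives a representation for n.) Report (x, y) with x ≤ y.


Step 1: Factor n = 21904 = 2^4 · 37^2.
Step 2: Check the mod-4 condition on each prime factor: 2 = 2 (special); 37 ≡ 1 (mod 4), exponent 2.
All primes ≡ 3 (mod 4) appear to even exponent (or don't appear), so by the two-squares theorem n IS expressible as a sum of two squares.
Step 3: Build a representation. Group n = k² · m with k = 4 and m = 37 · 37 = 1369 (a product of primes ≡ 1 (mod 4)); a representation of m scales to one of n via (k·x)² + (k·y)² = k²(x² + y²). Each prime p ≡ 1 (mod 4) is itself a sum of two squares; find a² by testing p − a² for a perfect square:
  37: 37 − 1² = 36 = 6² ⇒ 37 = 1² + 6².
  Combine using the Brahmagupta–Fibonacci identity (a² + b²)(c² + d²) = (ac − bd)² + (ad + bc)² = (ac + bd)² + (ad − bc)²:
  37 · 37 = 1369: from (1² + 6²)(1² + 6²), take (1·1 − 6·6, 1·6 + 6·1) = (1 − 36, 6 + 6) = (-35, 12); dropping signs (only squares matter) gives (35, 12); check 35² + 12² = 1225 + 144 = 1369 ✓.
  Scale by k = 4: (4·35, 4·12) = (140, 48).
Step 4: Order so x ≤ y and verify: 48² + 140² = 2304 + 19600 = 21904 = n. ✓

n = 21904 = 48² + 140² (one valid representation with x ≤ y).


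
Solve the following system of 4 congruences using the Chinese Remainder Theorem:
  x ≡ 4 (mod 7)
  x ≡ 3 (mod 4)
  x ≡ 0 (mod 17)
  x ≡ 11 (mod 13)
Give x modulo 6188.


Product of moduli M = 7 · 4 · 17 · 13 = 6188.
Merge one congruence at a time:
  Start: x ≡ 4 (mod 7).
  Combine with x ≡ 3 (mod 4); new modulus lcm = 28.
    Write x = 4 + 7·t and substitute into x ≡ 3 (mod 4): 7·t ≡ 3 − 4 = -1 (mod 4).
    Reduce coefficients mod 4: 3·t ≡ 3 (mod 4).
    The inverse of 3 mod 4 is 3 (since 3·3 = 9 = 2·4 + 1), so t ≡ 3·3 = 9 ≡ 1 (mod 4).
    Then x = 4 + 7·1 = 11, valid modulo lcm(7, 4) = 28: x ≡ 11 (mod 28).
  Combine with x ≡ 0 (mod 17); new modulus lcm = 476.
    Write x = 11 + 28·t and substitute into x ≡ 0 (mod 17): 28·t ≡ 0 − 11 = -11 (mod 17).
    Reduce coefficients mod 17: 11·t ≡ 6 (mod 17).
    The inverse of 11 mod 17 is 14 (since 11·14 = 154 = 9·17 + 1), so t ≡ 14·6 = 84 ≡ 16 (mod 17).
    Then x = 11 + 28·16 = 459, valid modulo lcm(28, 17) = 476: x ≡ 459 (mod 476).
  Combine with x ≡ 11 (mod 13); new modulus lcm = 6188.
    Write x = 459 + 476·t and substitute into x ≡ 11 (mod 13): 476·t ≡ 11 − 459 = -448 (mod 13).
    Reduce coefficients mod 13: 8·t ≡ 7 (mod 13).
    The inverse of 8 mod 13 is 5 (since 8·5 = 40 = 3·13 + 1), so t ≡ 5·7 = 35 ≡ 9 (mod 13).
    Then x = 459 + 476·9 = 4743, valid modulo lcm(476, 13) = 6188: x ≡ 4743 (mod 6188).
Verify against each original: 4743 mod 7 = 4, 4743 mod 4 = 3, 4743 mod 17 = 0, 4743 mod 13 = 11.

x ≡ 4743 (mod 6188).


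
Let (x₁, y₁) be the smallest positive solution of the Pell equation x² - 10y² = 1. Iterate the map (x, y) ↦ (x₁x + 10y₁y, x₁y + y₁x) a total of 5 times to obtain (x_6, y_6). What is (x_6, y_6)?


Step 1: Find the fundamental solution (x₁, y₁) of x² - 10y² = 1.
  Expand √10 as a continued fraction. a₀ = ⌊√10⌋ = 3; iterate m_{k+1} = d_k·a_k − m_k, d_{k+1} = (10 − m_{k+1}²)/d_k, a_{k+1} = ⌊(a₀ + m_{k+1})/d_{k+1}⌋ (starting m₀ = 0, d₀ = 1), with convergents p_k = a_k·p_{k-1} + p_{k-2}, q_k = a_k·q_{k-1} + q_{k-2} (p₋₁ = 1, q₋₁ = 0):
  k = 0: a₀ = 3; p₀/q₀ = 3/1; p₀² − 10·q₀² = 9 − 10 = -1.
  k = 1: m = 3, d = 1, a = ⌊(3 + 3)/1⌋ = 6; p/q = (6·3 + 1)/(6·1 + 0) = 19/6; p² − 10·q² = 361 − 360 = 1.
  The first convergent with p² − 10·q² = 1 gives the fundamental solution (x₁, y₁) = (19, 6).
Step 2: Apply the recurrence (x_{n+1}, y_{n+1}) = (x₁x_n + 10y₁y_n, x₁y_n + y₁x_n) repeatedly.
  From (x_1, y_1) = (19, 6): x_2 = 19·19 + 10·6·6 = 721; y_2 = 19·6 + 6·19 = 228.
  From (x_2, y_2) = (721, 228): x_3 = 19·721 + 10·6·228 = 27379; y_3 = 19·228 + 6·721 = 8658.
  From (x_3, y_3) = (27379, 8658): x_4 = 19·27379 + 10·6·8658 = 1039681; y_4 = 19·8658 + 6·27379 = 328776.
  From (x_4, y_4) = (1039681, 328776): x_5 = 19·1039681 + 10·6·328776 = 39480499; y_5 = 19·328776 + 6·1039681 = 12484830.
  From (x_5, y_5) = (39480499, 12484830): x_6 = 19·39480499 + 10·6·12484830 = 1499219281; y_6 = 19·12484830 + 6·39480499 = 474094764.
Step 3: Verify x_6² - 10·y_6² = 2247658452522156961 - 2247658452522156960 = 1 (should be 1). ✓

(x_1, y_1) = (19, 6); (x_6, y_6) = (1499219281, 474094764).


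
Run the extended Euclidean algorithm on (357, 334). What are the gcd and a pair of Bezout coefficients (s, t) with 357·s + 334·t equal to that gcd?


Euclidean algorithm on (357, 334) — divide until remainder is 0:
  357 = 1 · 334 + 23
  334 = 14 · 23 + 12
  23 = 1 · 12 + 11
  12 = 1 · 11 + 1
  11 = 11 · 1 + 0
gcd(357, 334) = 1.
Track Bezout coefficients alongside the remainders: start with r₀ = 357 = a·1 + b·0 (s = 1, t = 0) and r₁ = 334 = a·0 + b·1 (s = 0, t = 1); each new remainder r_{k+1} = r_{k-1} − q_k·r_k inherits s_{k+1} = s_{k-1} − q_k·s_k, t_{k+1} = t_{k-1} − q_k·t_k, so r_k = a·s_k + b·t_k at every step:
  q = 1: r = 23, s = 1 − 1·0 = 1, t = 0 − 1·1 = -1  (check: 357·1 + 334·(-1) = 23)
  q = 14: r = 12, s = 0 − 14·1 = -14, t = 1 − 14·(-1) = 15  (check: 357·(-14) + 334·15 = 12)
  q = 1: r = 11, s = 1 − 1·(-14) = 15, t = -1 − 1·15 = -16  (check: 357·15 + 334·(-16) = 11)
  q = 1: r = 1, s = -14 − 1·15 = -29, t = 15 − 1·(-16) = 31  (check: 357·(-29) + 334·31 = 1)
The row with r = 1 (the gcd) gives the Bezout coefficients s = -29, t = 31.
Result: 357 · (-29) + 334 · (31) = 1.

gcd(357, 334) = 1; s = -29, t = 31 (check: 357·(-29) + 334·31 = 1).


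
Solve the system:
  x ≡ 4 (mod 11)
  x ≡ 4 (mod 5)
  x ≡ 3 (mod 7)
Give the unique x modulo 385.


Moduli 11, 5, 7 are pairwise coprime; by CRT there is a unique solution modulo M = 11 · 5 · 7 = 385.
Solve pairwise, accumulating the modulus:
  Start with x ≡ 4 (mod 11).
  Combine with x ≡ 4 (mod 5): since gcd(11, 5) = 1, we get a unique residue mod 55.
    Write x = 4 + 11·t and substitute into x ≡ 4 (mod 5): 11·t ≡ 4 − 4 = 0 (mod 5).
    Reduce coefficients mod 5: 1·t ≡ 0 (mod 5).
    So t ≡ 0 (mod 5).
    Then x = 4 + 11·0 = 4, valid modulo lcm(11, 5) = 55: x ≡ 4 (mod 55).
  Combine with x ≡ 3 (mod 7): since gcd(55, 7) = 1, we get a unique residue mod 385.
    Write x = 4 + 55·t and substitute into x ≡ 3 (mod 7): 55·t ≡ 3 − 4 = -1 (mod 7).
    Reduce coefficients mod 7: 6·t ≡ 6 (mod 7).
    The inverse of 6 mod 7 is 6 (since 6·6 = 36 = 5·7 + 1), so t ≡ 6·6 = 36 ≡ 1 (mod 7).
    Then x = 4 + 55·1 = 59, valid modulo lcm(55, 7) = 385: x ≡ 59 (mod 385).
Verify: 59 mod 11 = 4 ✓, 59 mod 5 = 4 ✓, 59 mod 7 = 3 ✓.

x ≡ 59 (mod 385).


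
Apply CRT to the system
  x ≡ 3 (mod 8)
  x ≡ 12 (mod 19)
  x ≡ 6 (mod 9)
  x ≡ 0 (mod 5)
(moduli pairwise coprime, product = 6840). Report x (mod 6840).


Product of moduli M = 8 · 19 · 9 · 5 = 6840.
Merge one congruence at a time:
  Start: x ≡ 3 (mod 8).
  Combine with x ≡ 12 (mod 19); new modulus lcm = 152.
    Write x = 3 + 8·t and substitute into x ≡ 12 (mod 19): 8·t ≡ 12 − 3 = 9 (mod 19).
    The inverse of 8 mod 19 is 12 (since 8·12 = 96 = 5·19 + 1), so t ≡ 12·9 = 108 ≡ 13 (mod 19).
    Then x = 3 + 8·13 = 107, valid modulo lcm(8, 19) = 152: x ≡ 107 (mod 152).
  Combine with x ≡ 6 (mod 9); new modulus lcm = 1368.
    Write x = 107 + 152·t and substitute into x ≡ 6 (mod 9): 152·t ≡ 6 − 107 = -101 (mod 9).
    Reduce coefficients mod 9: 8·t ≡ 7 (mod 9).
    The inverse of 8 mod 9 is 8 (since 8·8 = 64 = 7·9 + 1), so t ≡ 8·7 = 56 ≡ 2 (mod 9).
    Then x = 107 + 152·2 = 411, valid modulo lcm(152, 9) = 1368: x ≡ 411 (mod 1368).
  Combine with x ≡ 0 (mod 5); new modulus lcm = 6840.
    Write x = 411 + 1368·t and substitute into x ≡ 0 (mod 5): 1368·t ≡ 0 − 411 = -411 (mod 5).
    Reduce coefficients mod 5: 3·t ≡ 4 (mod 5).
    The inverse of 3 mod 5 is 2 (since 3·2 = 6 = 1·5 + 1), so t ≡ 2·4 = 8 ≡ 3 (mod 5).
    Then x = 411 + 1368·3 = 4515, valid modulo lcm(1368, 5) = 6840: x ≡ 4515 (mod 6840).
Verify against each original: 4515 mod 8 = 3, 4515 mod 19 = 12, 4515 mod 9 = 6, 4515 mod 5 = 0.

x ≡ 4515 (mod 6840).


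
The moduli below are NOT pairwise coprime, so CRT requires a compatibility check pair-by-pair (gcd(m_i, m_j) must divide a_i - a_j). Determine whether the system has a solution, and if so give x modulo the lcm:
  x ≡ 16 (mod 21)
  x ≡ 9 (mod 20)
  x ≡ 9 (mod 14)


Moduli 21, 20, 14 are not pairwise coprime, so CRT works modulo lcm(m_i) when all pairwise compatibility conditions hold.
Pairwise compatibility: gcd(m_i, m_j) must divide a_i - a_j for every pair.
Merge one congruence at a time:
  Start: x ≡ 16 (mod 21).
  Combine with x ≡ 9 (mod 20): gcd(21, 20) = 1; 9 - 16 = -7, which IS divisible by 1, so compatible.
    Write x = 16 + 21·t and substitute into x ≡ 9 (mod 20): 21·t ≡ 9 − 16 = -7 (mod 20).
    Reduce coefficients mod 20: 1·t ≡ 13 (mod 20).
    So t ≡ 13 (mod 20).
    Then x = 16 + 21·13 = 289, valid modulo lcm(21, 20) = 420: x ≡ 289 (mod 420).
  Combine with x ≡ 9 (mod 14): gcd(420, 14) = 14; 9 - 289 = -280, which IS divisible by 14, so compatible.
    Write x = 289 + 420·t and substitute into x ≡ 9 (mod 14): 420·t ≡ 9 − 289 = -280 (mod 14).
    Divide the congruence (and modulus) by g = 14: 30·t ≡ -20 (mod 1).
    Modulo 1 every t works; take t = 0.
    Then x = 289 + 420·0 = 289, valid modulo lcm(420, 14) = 420: x ≡ 289 (mod 420).
Verify: 289 mod 21 = 16, 289 mod 20 = 9, 289 mod 14 = 9.

x ≡ 289 (mod 420).


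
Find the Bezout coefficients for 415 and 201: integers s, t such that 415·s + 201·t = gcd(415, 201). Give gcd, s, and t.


Euclidean algorithm on (415, 201) — divide until remainder is 0:
  415 = 2 · 201 + 13
  201 = 15 · 13 + 6
  13 = 2 · 6 + 1
  6 = 6 · 1 + 0
gcd(415, 201) = 1.
Track Bezout coefficients alongside the remainders: start with r₀ = 415 = a·1 + b·0 (s = 1, t = 0) and r₁ = 201 = a·0 + b·1 (s = 0, t = 1); each new remainder r_{k+1} = r_{k-1} − q_k·r_k inherits s_{k+1} = s_{k-1} − q_k·s_k, t_{k+1} = t_{k-1} − q_k·t_k, so r_k = a·s_k + b·t_k at every step:
  q = 2: r = 13, s = 1 − 2·0 = 1, t = 0 − 2·1 = -2  (check: 415·1 + 201·(-2) = 13)
  q = 15: r = 6, s = 0 − 15·1 = -15, t = 1 − 15·(-2) = 31  (check: 415·(-15) + 201·31 = 6)
  q = 2: r = 1, s = 1 − 2·(-15) = 31, t = -2 − 2·31 = -64  (check: 415·31 + 201·(-64) = 1)
The row with r = 1 (the gcd) gives the Bezout coefficients s = 31, t = -64.
Result: 415 · (31) + 201 · (-64) = 1.

gcd(415, 201) = 1; s = 31, t = -64 (check: 415·31 + 201·(-64) = 1).


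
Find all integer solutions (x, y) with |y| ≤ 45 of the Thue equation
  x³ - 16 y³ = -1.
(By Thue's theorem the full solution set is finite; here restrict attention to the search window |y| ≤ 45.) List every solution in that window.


The equation is x³ - 16y³ = -1. For fixed y, x³ = 16·y³ − 1, so a solution requires the RHS to be a perfect cube.
Strategy: iterate y from -45 to 45, compute RHS = 16·y³ − 1, and check whether it is a (positive or negative) perfect cube.
Check small values of y:
  y = 0: RHS = -1 = (-1)³ ⇒ x = -1 works.
  y = 1: RHS = 15 is not a perfect cube.
  y = -1: RHS = -17 is not a perfect cube.
  y = 2: RHS = 127 is not a perfect cube.
  y = -2: RHS = -129 is not a perfect cube.
  y = 3: RHS = 431 is not a perfect cube.
  y = -3: RHS = -433 is not a perfect cube.
Continuing the search up to |y| = 45 finds no further solutions beyond those listed.
Collected solutions: (-1, 0).

Solutions (with |y| ≤ 45): (-1, 0).


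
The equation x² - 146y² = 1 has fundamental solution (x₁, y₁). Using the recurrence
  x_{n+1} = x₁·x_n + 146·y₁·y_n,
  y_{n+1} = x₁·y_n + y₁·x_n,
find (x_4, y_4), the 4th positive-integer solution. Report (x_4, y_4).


Step 1: Find the fundamental solution (x₁, y₁) of x² - 146y² = 1.
  Expand √146 as a continued fraction. a₀ = ⌊√146⌋ = 12; iterate m_{k+1} = d_k·a_k − m_k, d_{k+1} = (146 − m_{k+1}²)/d_k, a_{k+1} = ⌊(a₀ + m_{k+1})/d_{k+1}⌋ (starting m₀ = 0, d₀ = 1), with convergents p_k = a_k·p_{k-1} + p_{k-2}, q_k = a_k·q_{k-1} + q_{k-2} (p₋₁ = 1, q₋₁ = 0):
  k = 0: a₀ = 12; p₀/q₀ = 12/1; p₀² − 146·q₀² = 144 − 146 = -2.
  k = 1: m = 12, d = 2, a = ⌊(12 + 12)/2⌋ = 12; p/q = (12·12 + 1)/(12·1 + 0) = 145/12; p² − 146·q² = 21025 − 21024 = 1.
  The first convergent with p² − 146·q² = 1 gives the fundamental solution (x₁, y₁) = (145, 12).
Step 2: Apply the recurrence (x_{n+1}, y_{n+1}) = (x₁x_n + 146y₁y_n, x₁y_n + y₁x_n) repeatedly.
  From (x_1, y_1) = (145, 12): x_2 = 145·145 + 146·12·12 = 42049; y_2 = 145·12 + 12·145 = 3480.
  From (x_2, y_2) = (42049, 3480): x_3 = 145·42049 + 146·12·3480 = 12194065; y_3 = 145·3480 + 12·42049 = 1009188.
  From (x_3, y_3) = (12194065, 1009188): x_4 = 145·12194065 + 146·12·1009188 = 3536236801; y_4 = 145·1009188 + 12·12194065 = 292661040.
Step 3: Verify x_4² - 146·y_4² = 12504970712746713601 - 12504970712746713600 = 1 (should be 1). ✓

(x_1, y_1) = (145, 12); (x_4, y_4) = (3536236801, 292661040).


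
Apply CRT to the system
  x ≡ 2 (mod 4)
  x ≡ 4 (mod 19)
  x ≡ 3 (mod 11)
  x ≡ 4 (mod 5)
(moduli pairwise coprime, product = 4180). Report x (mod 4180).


Product of moduli M = 4 · 19 · 11 · 5 = 4180.
Merge one congruence at a time:
  Start: x ≡ 2 (mod 4).
  Combine with x ≡ 4 (mod 19); new modulus lcm = 76.
    Write x = 2 + 4·t and substitute into x ≡ 4 (mod 19): 4·t ≡ 4 − 2 = 2 (mod 19).
    The inverse of 4 mod 19 is 5 (since 4·5 = 20 = 1·19 + 1), so t ≡ 5·2 = 10 ≡ 10 (mod 19).
    Then x = 2 + 4·10 = 42, valid modulo lcm(4, 19) = 76: x ≡ 42 (mod 76).
  Combine with x ≡ 3 (mod 11); new modulus lcm = 836.
    Write x = 42 + 76·t and substitute into x ≡ 3 (mod 11): 76·t ≡ 3 − 42 = -39 (mod 11).
    Reduce coefficients mod 11: 10·t ≡ 5 (mod 11).
    The inverse of 10 mod 11 is 10 (since 10·10 = 100 = 9·11 + 1), so t ≡ 10·5 = 50 ≡ 6 (mod 11).
    Then x = 42 + 76·6 = 498, valid modulo lcm(76, 11) = 836: x ≡ 498 (mod 836).
  Combine with x ≡ 4 (mod 5); new modulus lcm = 4180.
    Write x = 498 + 836·t and substitute into x ≡ 4 (mod 5): 836·t ≡ 4 − 498 = -494 (mod 5).
    Reduce coefficients mod 5: 1·t ≡ 1 (mod 5).
    So t ≡ 1 (mod 5).
    Then x = 498 + 836·1 = 1334, valid modulo lcm(836, 5) = 4180: x ≡ 1334 (mod 4180).
Verify against each original: 1334 mod 4 = 2, 1334 mod 19 = 4, 1334 mod 11 = 3, 1334 mod 5 = 4.

x ≡ 1334 (mod 4180).


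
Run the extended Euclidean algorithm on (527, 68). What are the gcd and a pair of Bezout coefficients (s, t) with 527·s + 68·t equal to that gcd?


Euclidean algorithm on (527, 68) — divide until remainder is 0:
  527 = 7 · 68 + 51
  68 = 1 · 51 + 17
  51 = 3 · 17 + 0
gcd(527, 68) = 17.
Track Bezout coefficients alongside the remainders: start with r₀ = 527 = a·1 + b·0 (s = 1, t = 0) and r₁ = 68 = a·0 + b·1 (s = 0, t = 1); each new remainder r_{k+1} = r_{k-1} − q_k·r_k inherits s_{k+1} = s_{k-1} − q_k·s_k, t_{k+1} = t_{k-1} − q_k·t_k, so r_k = a·s_k + b·t_k at every step:
  q = 7: r = 51, s = 1 − 7·0 = 1, t = 0 − 7·1 = -7  (check: 527·1 + 68·(-7) = 51)
  q = 1: r = 17, s = 0 − 1·1 = -1, t = 1 − 1·(-7) = 8  (check: 527·(-1) + 68·8 = 17)
The row with r = 17 (the gcd) gives the Bezout coefficients s = -1, t = 8.
Result: 527 · (-1) + 68 · (8) = 17.

gcd(527, 68) = 17; s = -1, t = 8 (check: 527·(-1) + 68·8 = 17).


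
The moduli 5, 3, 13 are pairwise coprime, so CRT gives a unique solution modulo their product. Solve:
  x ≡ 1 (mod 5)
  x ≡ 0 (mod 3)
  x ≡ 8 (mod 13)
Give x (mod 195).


Moduli 5, 3, 13 are pairwise coprime; by CRT there is a unique solution modulo M = 5 · 3 · 13 = 195.
Solve pairwise, accumulating the modulus:
  Start with x ≡ 1 (mod 5).
  Combine with x ≡ 0 (mod 3): since gcd(5, 3) = 1, we get a unique residue mod 15.
    Write x = 1 + 5·t and substitute into x ≡ 0 (mod 3): 5·t ≡ 0 − 1 = -1 (mod 3).
    Reduce coefficients mod 3: 2·t ≡ 2 (mod 3).
    The inverse of 2 mod 3 is 2 (since 2·2 = 4 = 1·3 + 1), so t ≡ 2·2 = 4 ≡ 1 (mod 3).
    Then x = 1 + 5·1 = 6, valid modulo lcm(5, 3) = 15: x ≡ 6 (mod 15).
  Combine with x ≡ 8 (mod 13): since gcd(15, 13) = 1, we get a unique residue mod 195.
    Write x = 6 + 15·t and substitute into x ≡ 8 (mod 13): 15·t ≡ 8 − 6 = 2 (mod 13).
    Reduce coefficients mod 13: 2·t ≡ 2 (mod 13).
    The inverse of 2 mod 13 is 7 (since 2·7 = 14 = 1·13 + 1), so t ≡ 7·2 = 14 ≡ 1 (mod 13).
    Then x = 6 + 15·1 = 21, valid modulo lcm(15, 13) = 195: x ≡ 21 (mod 195).
Verify: 21 mod 5 = 1 ✓, 21 mod 3 = 0 ✓, 21 mod 13 = 8 ✓.

x ≡ 21 (mod 195).


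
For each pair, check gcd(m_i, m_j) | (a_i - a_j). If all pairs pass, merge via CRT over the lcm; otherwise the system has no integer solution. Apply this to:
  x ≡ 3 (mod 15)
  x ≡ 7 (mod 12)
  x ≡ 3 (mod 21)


Moduli 15, 12, 21 are not pairwise coprime, so CRT works modulo lcm(m_i) when all pairwise compatibility conditions hold.
Pairwise compatibility: gcd(m_i, m_j) must divide a_i - a_j for every pair.
Merge one congruence at a time:
  Start: x ≡ 3 (mod 15).
  Combine with x ≡ 7 (mod 12): gcd(15, 12) = 3, and 7 - 3 = 4 is NOT divisible by 3.
    ⇒ system is inconsistent (no integer solution).

No solution (the system is inconsistent).


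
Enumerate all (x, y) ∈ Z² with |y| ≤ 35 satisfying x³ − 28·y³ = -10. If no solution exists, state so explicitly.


The equation is x³ - 28y³ = -10. For fixed y, x³ = 28·y³ − 10, so a solution requires the RHS to be a perfect cube.
Strategy: iterate y from -35 to 35, compute RHS = 28·y³ − 10, and check whether it is a (positive or negative) perfect cube.
Check small values of y:
  y = 0: RHS = -10 is not a perfect cube.
  y = 1: RHS = 18 is not a perfect cube.
  y = -1: RHS = -38 is not a perfect cube.
  y = 2: RHS = 214 is not a perfect cube.
  y = -2: RHS = -234 is not a perfect cube.
  y = 3: RHS = 746 is not a perfect cube.
  y = -3: RHS = -766 is not a perfect cube.
Continuing the search up to |y| = 35 finds no solutions either.
No (x, y) in the scanned range satisfies the equation.

No integer solutions with |y| ≤ 35.


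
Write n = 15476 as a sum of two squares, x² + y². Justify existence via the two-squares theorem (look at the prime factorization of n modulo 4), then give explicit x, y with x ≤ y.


Step 1: Factor n = 15476 = 2^2 · 53 · 73.
Step 2: Check the mod-4 condition on each prime factor: 2 = 2 (special); 53 ≡ 1 (mod 4), exponent 1; 73 ≡ 1 (mod 4), exponent 1.
All primes ≡ 3 (mod 4) appear to even exponent (or don't appear), so by the two-squares theorem n IS expressible as a sum of two squares.
Step 3: Build a representation. Group n = k² · m with k = 2 and m = 53 · 73 = 3869 (a product of primes ≡ 1 (mod 4)); a representation of m scales to one of n via (k·x)² + (k·y)² = k²(x² + y²). Each prime p ≡ 1 (mod 4) is itself a sum of two squares; find a² by testing p − a² for a perfect square:
  53: 53 − 1² = 52, 53 − 2² = 49 = 7² ⇒ 53 = 2² + 7².
  73: 73 − 1² = 72, 73 − 2² = 69, 73 − 3² = 64 = 8² ⇒ 73 = 3² + 8².
  Combine using the Brahmagupta–Fibonacci identity (a² + b²)(c² + d²) = (ac − bd)² + (ad + bc)² = (ac + bd)² + (ad − bc)²:
  53 · 73 = 3869: from (2² + 7²)(3² + 8²), take (2·3 − 7·8, 2·8 + 7·3) = (6 − 56, 16 + 21) = (-50, 37); dropping signs (only squares matter) gives (50, 37); check 50² + 37² = 2500 + 1369 = 3869 ✓.
  Scale by k = 2: (2·50, 2·37) = (100, 74).
Step 4: Order so x ≤ y and verify: 74² + 100² = 5476 + 10000 = 15476 = n. ✓

n = 15476 = 74² + 100² (one valid representation with x ≤ y).


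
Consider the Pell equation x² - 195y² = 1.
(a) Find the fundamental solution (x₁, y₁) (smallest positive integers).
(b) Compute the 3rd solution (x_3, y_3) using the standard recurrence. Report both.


Step 1: Find the fundamental solution (x₁, y₁) of x² - 195y² = 1.
  Expand √195 as a continued fraction. a₀ = ⌊√195⌋ = 13; iterate m_{k+1} = d_k·a_k − m_k, d_{k+1} = (195 − m_{k+1}²)/d_k, a_{k+1} = ⌊(a₀ + m_{k+1})/d_{k+1}⌋ (starting m₀ = 0, d₀ = 1), with convergents p_k = a_k·p_{k-1} + p_{k-2}, q_k = a_k·q_{k-1} + q_{k-2} (p₋₁ = 1, q₋₁ = 0):
  k = 0: a₀ = 13; p₀/q₀ = 13/1; p₀² − 195·q₀² = 169 − 195 = -26.
  k = 1: m = 13, d = 26, a = ⌊(13 + 13)/26⌋ = 1; p/q = (1·13 + 1)/(1·1 + 0) = 14/1; p² − 195·q² = 196 − 195 = 1.
  The first convergent with p² − 195·q² = 1 gives the fundamental solution (x₁, y₁) = (14, 1).
Step 2: Apply the recurrence (x_{n+1}, y_{n+1}) = (x₁x_n + 195y₁y_n, x₁y_n + y₁x_n) repeatedly.
  From (x_1, y_1) = (14, 1): x_2 = 14·14 + 195·1·1 = 391; y_2 = 14·1 + 1·14 = 28.
  From (x_2, y_2) = (391, 28): x_3 = 14·391 + 195·1·28 = 10934; y_3 = 14·28 + 1·391 = 783.
Step 3: Verify x_3² - 195·y_3² = 119552356 - 119552355 = 1 (should be 1). ✓

(x_1, y_1) = (14, 1); (x_3, y_3) = (10934, 783).


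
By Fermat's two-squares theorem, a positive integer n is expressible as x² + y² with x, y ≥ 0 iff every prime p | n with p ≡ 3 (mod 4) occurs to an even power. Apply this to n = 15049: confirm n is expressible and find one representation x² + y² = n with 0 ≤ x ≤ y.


Step 1: Factor n = 15049 = 101 · 149.
Step 2: Check the mod-4 condition on each prime factor: 101 ≡ 1 (mod 4), exponent 1; 149 ≡ 1 (mod 4), exponent 1.
All primes ≡ 3 (mod 4) appear to even exponent (or don't appear), so by the two-squares theorem n IS expressible as a sum of two squares.
Step 3: Build a representation. Here n = 101 · 149 is a product of primes ≡ 1 (mod 4). Each prime p ≡ 1 (mod 4) is itself a sum of two squares; find a² by testing p − a² for a perfect square:
  101: 101 − 1² = 100 = 10² ⇒ 101 = 1² + 10².
  149: 149 − 1² = 148, 149 − 2² = 145, 149 − 3² = 140, 149 − 4² = 133, 149 − 5² = 124, 149 − 6² = 113, 149 − 7² = 100 = 10² ⇒ 149 = 7² + 10².
  Combine using the Brahmagupta–Fibonacci identity (a² + b²)(c² + d²) = (ac − bd)² + (ad + bc)² = (ac + bd)² + (ad − bc)²:
  101 · 149 = 15049: from (1² + 10²)(7² + 10²), take (1·7 − 10·10, 1·10 + 10·7) = (7 − 100, 10 + 70) = (-93, 80); dropping signs (only squares matter) gives (93, 80); check 93² + 80² = 8649 + 6400 = 15049 ✓.
Step 4: Order so x ≤ y and verify: 80² + 93² = 6400 + 8649 = 15049 = n. ✓

n = 15049 = 80² + 93² (one valid representation with x ≤ y).
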